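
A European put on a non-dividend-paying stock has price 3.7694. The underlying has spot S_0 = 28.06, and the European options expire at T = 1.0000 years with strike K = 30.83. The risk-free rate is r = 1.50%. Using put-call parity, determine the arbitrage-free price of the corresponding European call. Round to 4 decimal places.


Answer: Call price = 1.4584

Derivation:
Put-call parity: C - P = S_0 * exp(-qT) - K * exp(-rT).
S_0 * exp(-qT) = 28.0600 * 1.00000000 = 28.06000000
K * exp(-rT) = 30.8300 * 0.98511194 = 30.37100110
C = P + S*exp(-qT) - K*exp(-rT)
C = 3.7694 + 28.06000000 - 30.37100110 = 1.4584


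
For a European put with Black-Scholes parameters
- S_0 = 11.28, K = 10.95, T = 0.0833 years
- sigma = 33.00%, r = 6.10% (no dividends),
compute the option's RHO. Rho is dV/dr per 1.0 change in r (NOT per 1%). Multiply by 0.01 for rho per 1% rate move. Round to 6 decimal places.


d1 = 0.4127176739; d2 = 0.3174739340
phi(d1) = 0.3663718520; exp(-qT) = 1.0000000000; exp(-rT) = 0.9949315880
N(-d2) = 0.3754420075
Rho = -K*T*exp(-rT)*N(-d2) = -10.9500 * 0.0833 * 0.9949315880 * 0.3754420075 = -0.340718

Answer: Rho = -0.340718


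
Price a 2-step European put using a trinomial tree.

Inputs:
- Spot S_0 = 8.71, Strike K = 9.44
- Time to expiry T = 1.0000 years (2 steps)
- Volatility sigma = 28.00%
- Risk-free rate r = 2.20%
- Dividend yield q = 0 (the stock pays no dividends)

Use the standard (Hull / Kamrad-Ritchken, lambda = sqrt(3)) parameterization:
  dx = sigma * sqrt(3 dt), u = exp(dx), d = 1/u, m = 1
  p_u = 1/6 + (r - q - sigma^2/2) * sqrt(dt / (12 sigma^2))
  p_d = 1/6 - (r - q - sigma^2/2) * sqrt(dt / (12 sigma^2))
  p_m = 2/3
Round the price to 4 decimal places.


Answer: Price = V(0,0) = 1.2773

Derivation:
dt = T/N = 0.500000; dx = sigma*sqrt(3*dt) = 0.342929
u = exp(dx) = 1.409068; d = 1/u = 0.709689
p_u = 0.154128, p_m = 0.666667, p_d = 0.179206
Discount per step: exp(-r*dt) = 0.989060
Stock lattice S(k, j) with j the centered position index:
  k=0: S(0,+0) = 8.7100
  k=1: S(1,-1) = 6.1814; S(1,+0) = 8.7100; S(1,+1) = 12.2730
  k=2: S(2,-2) = 4.3869; S(2,-1) = 6.1814; S(2,+0) = 8.7100; S(2,+1) = 12.2730; S(2,+2) = 17.2935
Terminal payoffs V(N, j) = max(K - S_T, 0):
  V(2,-2) = 5.053136; V(2,-1) = 3.258610; V(2,+0) = 0.730000; V(2,+1) = 0.000000; V(2,+2) = 0.000000
Backward induction: V(k, j) = exp(-r*dt) * [p_u * V(k+1, j+1) + p_m * V(k+1, j) + p_d * V(k+1, j-1)]
  V(1,-1) = exp(-r*dt) * [p_u*0.730000 + p_m*3.258610 + p_d*5.053136] = 3.155568
  V(1,+0) = exp(-r*dt) * [p_u*0.000000 + p_m*0.730000 + p_d*3.258610] = 1.058916
  V(1,+1) = exp(-r*dt) * [p_u*0.000000 + p_m*0.000000 + p_d*0.730000] = 0.129389
  V(0,+0) = exp(-r*dt) * [p_u*0.129389 + p_m*1.058916 + p_d*3.155568] = 1.277255


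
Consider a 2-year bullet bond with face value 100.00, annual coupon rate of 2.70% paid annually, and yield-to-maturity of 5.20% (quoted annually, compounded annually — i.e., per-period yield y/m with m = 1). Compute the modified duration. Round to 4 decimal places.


Answer: Modified duration = 1.8756

Derivation:
Coupon per period c = face * coupon_rate / m = 2.700000
Periods per year m = 1; per-period yield y/m = 0.052000
Number of cashflows N = 2
Cashflows (t years, CF_t, discount factor 1/(1+y/m)^(m*t), PV):
  t = 1.0000: CF_t = 2.700000, DF = 0.950570, PV = 2.566540
  t = 2.0000: CF_t = 102.700000, DF = 0.903584, PV = 92.798074
Price P = sum_t PV_t = 95.364614
First compute Macaulay numerator sum_t t * PV_t:
  t * PV_t at t = 1.0000: 2.566540
  t * PV_t at t = 2.0000: 185.596149
Macaulay duration D = 188.162688 / 95.364614 = 1.973087
Modified duration = D / (1 + y/m) = 1.973087 / (1 + 0.052000) = 1.875558


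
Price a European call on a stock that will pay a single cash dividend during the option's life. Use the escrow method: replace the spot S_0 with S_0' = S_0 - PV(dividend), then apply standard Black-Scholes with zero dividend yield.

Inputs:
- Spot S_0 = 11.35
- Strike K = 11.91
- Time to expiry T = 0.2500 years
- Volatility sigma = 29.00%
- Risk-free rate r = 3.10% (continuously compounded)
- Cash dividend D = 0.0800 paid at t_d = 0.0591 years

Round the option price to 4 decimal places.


PV(D) = D * exp(-r * t_d) = 0.0800 * 0.99816958 = 0.07985357
S_0' = S_0 - PV(D) = 11.3500 - 0.07985357 = 11.27014643
d1 = (ln(S_0'/K) + (r + sigma^2/2)*T) / (sigma*sqrt(T)) = -0.25488664
d2 = d1 - sigma*sqrt(T) = -0.39988664
exp(-rT) = 0.99227995
N(d1) = 0.39940533; N(d2) = 0.34462001
C = S_0' * N(d1) - K * exp(-rT) * N(d2) = 11.27014643 * 0.39940533 - 11.9100 * 0.99227995 * 0.34462001 = 0.4286

Answer: Price = 0.4286


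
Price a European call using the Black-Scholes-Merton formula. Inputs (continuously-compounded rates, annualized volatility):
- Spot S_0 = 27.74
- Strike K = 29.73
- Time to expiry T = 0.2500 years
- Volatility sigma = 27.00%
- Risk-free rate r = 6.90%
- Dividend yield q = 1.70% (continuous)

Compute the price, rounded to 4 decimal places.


d1 = (ln(S/K) + (r - q + 0.5*sigma^2) * T) / (sigma * sqrt(T)) = -0.34939794
d2 = d1 - sigma * sqrt(T) = -0.48439794
exp(-rT) = 0.98289793; exp(-qT) = 0.99575902
C = S_0 * exp(-qT) * N(d1) - K * exp(-rT) * N(d2)
N(d1) = 0.36339529; N(d2) = 0.31405174
C = 27.7400 * 0.99575902 * 0.36339529 - 29.7300 * 0.98289793 * 0.31405174 = 0.8608

Answer: Price = 0.8608


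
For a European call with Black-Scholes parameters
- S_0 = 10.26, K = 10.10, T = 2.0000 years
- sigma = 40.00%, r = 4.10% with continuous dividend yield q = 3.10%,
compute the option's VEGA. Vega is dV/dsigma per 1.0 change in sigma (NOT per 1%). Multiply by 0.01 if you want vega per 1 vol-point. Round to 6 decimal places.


Answer: Vega = 5.124515

Derivation:
d1 = 0.3459827799; d2 = -0.2197026450
phi(d1) = 0.3757652840; exp(-qT) = 0.9398828868; exp(-rT) = 0.9212719587
Vega = S * exp(-qT) * phi(d1) * sqrt(T) = 10.2600 * 0.9398828868 * 0.3757652840 * 1.4142135624 = 5.124515


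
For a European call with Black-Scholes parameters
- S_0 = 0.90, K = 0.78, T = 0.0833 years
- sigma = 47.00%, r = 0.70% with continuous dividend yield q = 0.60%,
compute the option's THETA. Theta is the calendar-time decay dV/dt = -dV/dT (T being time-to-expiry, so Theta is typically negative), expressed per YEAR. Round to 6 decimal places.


d1 = 1.1233647767; d2 = 0.9877146016
phi(d1) = 0.2122664946; exp(-qT) = 0.9995003249; exp(-rT) = 0.9994170700
Theta = -S*exp(-qT)*phi(d1)*sigma/(2*sqrt(T)) - r*K*exp(-rT)*N(d2) + q*S*exp(-qT)*N(d1)
N(d1) = 0.8693586985; N(d2) = 0.8383537793; sqrt(T) = 0.2886173938
Term 1 = -0.9000 * 0.9995003249 * 0.2122664946 * 0.4700 / (2 * 0.2886173938) = -0.1554720262
Term 2 = -0.0070 * 0.7800 * 0.9994170700 * 0.8383537793 = -0.0045747433
Term 3 = 0.0060 * 0.9000 * 0.9995003249 * 0.8693586985 = 0.0046921912
Theta = -0.1554720262 + (-0.0045747433) + (0.0046921912) = -0.155355

Answer: Theta = -0.155355


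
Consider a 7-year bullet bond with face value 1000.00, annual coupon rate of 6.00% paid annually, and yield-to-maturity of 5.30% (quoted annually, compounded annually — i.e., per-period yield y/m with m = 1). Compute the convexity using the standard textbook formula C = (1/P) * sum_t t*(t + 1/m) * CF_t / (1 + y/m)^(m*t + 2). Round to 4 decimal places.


Answer: Convexity = 40.4272

Derivation:
Coupon per period c = face * coupon_rate / m = 60.000000
Periods per year m = 1; per-period yield y/m = 0.053000
Number of cashflows N = 7
Cashflows (t years, CF_t, discount factor 1/(1+y/m)^(m*t), PV):
  t = 1.0000: CF_t = 60.000000, DF = 0.949668, PV = 56.980057
  t = 2.0000: CF_t = 60.000000, DF = 0.901869, PV = 54.112115
  t = 3.0000: CF_t = 60.000000, DF = 0.856475, PV = 51.388523
  t = 4.0000: CF_t = 60.000000, DF = 0.813367, PV = 48.802016
  t = 5.0000: CF_t = 60.000000, DF = 0.772428, PV = 46.345694
  t = 6.0000: CF_t = 60.000000, DF = 0.733550, PV = 44.013005
  t = 7.0000: CF_t = 1060.000000, DF = 0.696629, PV = 738.426488
Price P = sum_t PV_t = 1040.067899
Convexity numerator sum_t t*(t + 1/m) * CF_t / (1+y/m)^(m*t + 2):
  t = 1.0000: term = 102.777046
  t = 2.0000: term = 292.812098
  t = 3.0000: term = 556.148334
  t = 4.0000: term = 880.260104
  t = 5.0000: term = 1253.931773
  t = 6.0000: term = 1667.145756
  t = 7.0000: term = 37293.964373
Convexity = (1/P) * sum = 42047.039484 / 1040.067899 = 40.427206


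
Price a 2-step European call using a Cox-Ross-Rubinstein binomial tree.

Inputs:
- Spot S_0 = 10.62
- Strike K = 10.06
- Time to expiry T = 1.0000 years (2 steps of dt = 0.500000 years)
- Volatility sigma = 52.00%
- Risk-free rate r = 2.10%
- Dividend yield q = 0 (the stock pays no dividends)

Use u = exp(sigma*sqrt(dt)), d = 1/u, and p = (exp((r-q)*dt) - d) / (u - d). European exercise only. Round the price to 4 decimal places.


dt = T/N = 0.500000
u = exp(sigma*sqrt(dt)) = 1.444402; d = 1/u = 0.692328
p = (exp((r-q)*dt) - d) / (u - d) = 0.423133
Discount per step: exp(-r*dt) = 0.989555
Stock lattice S(k, i) with i counting down-moves:
  k=0: S(0,0) = 10.6200
  k=1: S(1,0) = 15.3396; S(1,1) = 7.3525
  k=2: S(2,0) = 22.1565; S(2,1) = 10.6200; S(2,2) = 5.0904
Terminal payoffs V(N, i) = max(S_T - K, 0):
  V(2,0) = 12.096481; V(2,1) = 0.560000; V(2,2) = 0.000000
Backward induction: V(k, i) = exp(-r*dt) * [p * V(k+1, i) + (1-p) * V(k+1, i+1)].
  V(1,0) = exp(-r*dt) * [p*12.096481 + (1-p)*0.560000] = 5.384629
  V(1,1) = exp(-r*dt) * [p*0.560000 + (1-p)*0.000000] = 0.234479
  V(0,0) = exp(-r*dt) * [p*5.384629 + (1-p)*0.234479] = 2.388466

Answer: Price = V(0,0) = 2.3885


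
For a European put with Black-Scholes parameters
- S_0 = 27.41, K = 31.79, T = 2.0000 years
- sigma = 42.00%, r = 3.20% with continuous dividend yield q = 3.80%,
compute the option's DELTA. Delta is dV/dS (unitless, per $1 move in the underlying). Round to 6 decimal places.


Answer: Delta = -0.453352

Derivation:
d1 = 0.0272002688; d2 = -0.5667694274
phi(d1) = 0.3987947280; exp(-qT) = 0.9268162066; exp(-rT) = 0.9380049995
N(-d1) = 0.4891500007
Delta = -exp(-qT) * N(-d1) = -0.9268162066 * 0.4891500007 = -0.453352


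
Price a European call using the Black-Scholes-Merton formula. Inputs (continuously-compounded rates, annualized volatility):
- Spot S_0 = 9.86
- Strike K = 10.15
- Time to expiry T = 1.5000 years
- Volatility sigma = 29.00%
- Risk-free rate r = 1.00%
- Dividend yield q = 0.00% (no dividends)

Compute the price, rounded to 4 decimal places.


Answer: Price = 1.3312

Derivation:
d1 = (ln(S/K) + (r - q + 0.5*sigma^2) * T) / (sigma * sqrt(T)) = 0.13820602
d2 = d1 - sigma * sqrt(T) = -0.21696999
exp(-rT) = 0.98511194; exp(-qT) = 1.00000000
C = S_0 * exp(-qT) * N(d1) - K * exp(-rT) * N(d2)
N(d1) = 0.55496120; N(d2) = 0.41411587
C = 9.8600 * 1.00000000 * 0.55496120 - 10.1500 * 0.98511194 * 0.41411587 = 1.3312


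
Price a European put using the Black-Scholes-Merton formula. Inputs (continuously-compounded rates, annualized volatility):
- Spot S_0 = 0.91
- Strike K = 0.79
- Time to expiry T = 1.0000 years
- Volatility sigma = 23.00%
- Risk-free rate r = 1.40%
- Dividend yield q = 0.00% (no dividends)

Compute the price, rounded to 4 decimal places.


Answer: Price = 0.0287

Derivation:
d1 = (ln(S/K) + (r - q + 0.5*sigma^2) * T) / (sigma * sqrt(T)) = 0.79070284
d2 = d1 - sigma * sqrt(T) = 0.56070284
exp(-rT) = 0.98609754; exp(-qT) = 1.00000000
P = K * exp(-rT) * N(-d2) - S_0 * exp(-qT) * N(-d1)
N(-d1) = 0.21455871; N(-d2) = 0.28750006
P = 0.7900 * 0.98609754 * 0.28750006 - 0.9100 * 1.00000000 * 0.21455871 = 0.0287


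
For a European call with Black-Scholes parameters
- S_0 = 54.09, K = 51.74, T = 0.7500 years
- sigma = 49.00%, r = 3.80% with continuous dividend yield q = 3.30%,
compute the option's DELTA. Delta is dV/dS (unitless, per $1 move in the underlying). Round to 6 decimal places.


d1 = 0.3256859948; d2 = -0.0986664531
phi(d1) = 0.3783353843; exp(-qT) = 0.9755537700; exp(-rT) = 0.9719022941
N(d1) = 0.6276690292
Delta = exp(-qT) * N(d1) = 0.9755537700 * 0.6276690292 = 0.612325

Answer: Delta = 0.612325


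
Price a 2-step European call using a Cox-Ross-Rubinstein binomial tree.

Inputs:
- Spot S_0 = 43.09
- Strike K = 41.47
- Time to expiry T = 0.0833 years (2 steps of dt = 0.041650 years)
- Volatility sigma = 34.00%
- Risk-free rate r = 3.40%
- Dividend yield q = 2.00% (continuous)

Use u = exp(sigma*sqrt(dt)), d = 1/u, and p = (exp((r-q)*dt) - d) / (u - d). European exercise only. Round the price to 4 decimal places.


dt = T/N = 0.041650
u = exp(sigma*sqrt(dt)) = 1.071852; d = 1/u = 0.932964
p = (exp((r-q)*dt) - d) / (u - d) = 0.486859
Discount per step: exp(-r*dt) = 0.998585
Stock lattice S(k, i) with i counting down-moves:
  k=0: S(0,0) = 43.0900
  k=1: S(1,0) = 46.1861; S(1,1) = 40.2014
  k=2: S(2,0) = 49.5047; S(2,1) = 43.0900; S(2,2) = 37.5065
Terminal payoffs V(N, i) = max(S_T - K, 0):
  V(2,0) = 8.034700; V(2,1) = 1.620000; V(2,2) = 0.000000
Backward induction: V(k, i) = exp(-r*dt) * [p * V(k+1, i) + (1-p) * V(k+1, i+1)].
  V(1,0) = exp(-r*dt) * [p*8.034700 + (1-p)*1.620000] = 4.736345
  V(1,1) = exp(-r*dt) * [p*1.620000 + (1-p)*0.000000] = 0.787596
  V(0,0) = exp(-r*dt) * [p*4.736345 + (1-p)*0.787596] = 2.706247

Answer: Price = V(0,0) = 2.7062


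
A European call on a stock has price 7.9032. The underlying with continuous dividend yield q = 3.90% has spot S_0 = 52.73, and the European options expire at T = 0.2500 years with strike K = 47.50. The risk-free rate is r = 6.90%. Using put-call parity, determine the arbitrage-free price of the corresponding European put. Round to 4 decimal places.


Answer: Put price = 2.3725

Derivation:
Put-call parity: C - P = S_0 * exp(-qT) - K * exp(-rT).
S_0 * exp(-qT) = 52.7300 * 0.99029738 = 52.21838070
K * exp(-rT) = 47.5000 * 0.98289793 = 46.68765165
P = C - S*exp(-qT) + K*exp(-rT)
P = 7.9032 - 52.21838070 + 46.68765165 = 2.3725


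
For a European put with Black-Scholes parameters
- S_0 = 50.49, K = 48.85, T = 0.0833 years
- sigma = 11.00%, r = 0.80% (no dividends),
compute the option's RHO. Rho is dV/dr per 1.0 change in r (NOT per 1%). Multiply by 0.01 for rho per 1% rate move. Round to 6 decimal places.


d1 = 1.0769615956; d2 = 1.0452136822
phi(d1) = 0.2233843000; exp(-qT) = 1.0000000000; exp(-rT) = 0.9993338220
N(-d2) = 0.1479621106
Rho = -K*T*exp(-rT)*N(-d2) = -48.8500 * 0.0833 * 0.9993338220 * 0.1479621106 = -0.601687

Answer: Rho = -0.601687


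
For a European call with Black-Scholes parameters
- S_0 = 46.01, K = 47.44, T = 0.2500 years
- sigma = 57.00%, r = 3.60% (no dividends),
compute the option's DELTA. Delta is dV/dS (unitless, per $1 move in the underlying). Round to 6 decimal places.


d1 = 0.0666859982; d2 = -0.2183140018
phi(d1) = 0.3980562132; exp(-qT) = 1.0000000000; exp(-rT) = 0.9910403788
N(d1) = 0.5265841593
Delta = exp(-qT) * N(d1) = 1.0000000000 * 0.5265841593 = 0.526584

Answer: Delta = 0.526584


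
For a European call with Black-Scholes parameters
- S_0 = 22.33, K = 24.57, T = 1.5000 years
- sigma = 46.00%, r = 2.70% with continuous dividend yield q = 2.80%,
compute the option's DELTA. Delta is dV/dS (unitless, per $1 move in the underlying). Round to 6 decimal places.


Answer: Delta = 0.521181

Derivation:
d1 = 0.1093482029; d2 = -0.4540344379
phi(d1) = 0.3965643135; exp(-qT) = 0.9588697806; exp(-rT) = 0.9603091645
N(d1) = 0.5435368423
Delta = exp(-qT) * N(d1) = 0.9588697806 * 0.5435368423 = 0.521181


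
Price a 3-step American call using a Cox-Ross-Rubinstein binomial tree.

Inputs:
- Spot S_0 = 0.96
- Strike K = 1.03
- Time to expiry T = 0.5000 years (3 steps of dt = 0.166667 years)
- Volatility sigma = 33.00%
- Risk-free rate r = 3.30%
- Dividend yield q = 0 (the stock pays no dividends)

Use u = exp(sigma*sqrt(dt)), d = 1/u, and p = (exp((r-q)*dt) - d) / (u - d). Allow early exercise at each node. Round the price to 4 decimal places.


Answer: Price = V(0,0) = 0.0709

Derivation:
dt = T/N = 0.166667
u = exp(sigma*sqrt(dt)) = 1.144219; d = 1/u = 0.873959
p = (exp((r-q)*dt) - d) / (u - d) = 0.486777
Discount per step: exp(-r*dt) = 0.994515
Stock lattice S(k, i) with i counting down-moves:
  k=0: S(0,0) = 0.9600
  k=1: S(1,0) = 1.0984; S(1,1) = 0.8390
  k=2: S(2,0) = 1.2569; S(2,1) = 0.9600; S(2,2) = 0.7333
  k=3: S(3,0) = 1.4381; S(3,1) = 1.0984; S(3,2) = 0.8390; S(3,3) = 0.6408
Terminal payoffs V(N, i) = max(S_T - K, 0):
  V(3,0) = 0.408130; V(3,1) = 0.068450; V(3,2) = 0.000000; V(3,3) = 0.000000
Backward induction: V(k, i) = exp(-r*dt) * [p * V(k+1, i) + (1-p) * V(k+1, i+1)]; then take max(V_cont, immediate exercise) for American.
  V(2,0) = exp(-r*dt) * [p*0.408130 + (1-p)*0.068450] = 0.232516; exercise = 0.226867; V(2,0) = max -> 0.232516
  V(2,1) = exp(-r*dt) * [p*0.068450 + (1-p)*0.000000] = 0.033137; exercise = 0.000000; V(2,1) = max -> 0.033137
  V(2,2) = exp(-r*dt) * [p*0.000000 + (1-p)*0.000000] = 0.000000; exercise = 0.000000; V(2,2) = max -> 0.000000
  V(1,0) = exp(-r*dt) * [p*0.232516 + (1-p)*0.033137] = 0.129476; exercise = 0.068450; V(1,0) = max -> 0.129476
  V(1,1) = exp(-r*dt) * [p*0.033137 + (1-p)*0.000000] = 0.016042; exercise = 0.000000; V(1,1) = max -> 0.016042
  V(0,0) = exp(-r*dt) * [p*0.129476 + (1-p)*0.016042] = 0.070868; exercise = 0.000000; V(0,0) = max -> 0.070868


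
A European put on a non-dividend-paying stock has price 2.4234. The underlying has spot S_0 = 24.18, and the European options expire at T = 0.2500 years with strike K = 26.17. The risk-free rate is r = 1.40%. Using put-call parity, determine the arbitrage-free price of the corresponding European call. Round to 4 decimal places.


Answer: Call price = 0.5248

Derivation:
Put-call parity: C - P = S_0 * exp(-qT) - K * exp(-rT).
S_0 * exp(-qT) = 24.1800 * 1.00000000 = 24.18000000
K * exp(-rT) = 26.1700 * 0.99650612 = 26.07856510
C = P + S*exp(-qT) - K*exp(-rT)
C = 2.4234 + 24.18000000 - 26.07856510 = 0.5248


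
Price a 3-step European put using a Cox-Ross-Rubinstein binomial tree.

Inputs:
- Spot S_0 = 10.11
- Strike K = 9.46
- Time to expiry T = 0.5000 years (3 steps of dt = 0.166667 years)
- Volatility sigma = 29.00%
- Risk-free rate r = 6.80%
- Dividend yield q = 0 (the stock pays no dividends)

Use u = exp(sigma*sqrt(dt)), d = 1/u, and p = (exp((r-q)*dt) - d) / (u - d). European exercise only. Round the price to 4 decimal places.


dt = T/N = 0.166667
u = exp(sigma*sqrt(dt)) = 1.125685; d = 1/u = 0.888348
p = (exp((r-q)*dt) - d) / (u - d) = 0.518460
Discount per step: exp(-r*dt) = 0.988731
Stock lattice S(k, i) with i counting down-moves:
  k=0: S(0,0) = 10.1100
  k=1: S(1,0) = 11.3807; S(1,1) = 8.9812
  k=2: S(2,0) = 12.8111; S(2,1) = 10.1100; S(2,2) = 7.9784
  k=3: S(3,0) = 14.4212; S(3,1) = 11.3807; S(3,2) = 8.9812; S(3,3) = 7.0876
Terminal payoffs V(N, i) = max(K - S_T, 0):
  V(3,0) = 0.000000; V(3,1) = 0.000000; V(3,2) = 0.478804; V(3,3) = 2.372384
Backward induction: V(k, i) = exp(-r*dt) * [p * V(k+1, i) + (1-p) * V(k+1, i+1)].
  V(2,0) = exp(-r*dt) * [p*0.000000 + (1-p)*0.000000] = 0.000000
  V(2,1) = exp(-r*dt) * [p*0.000000 + (1-p)*0.478804] = 0.227965
  V(2,2) = exp(-r*dt) * [p*0.478804 + (1-p)*2.372384] = 1.374967
  V(1,0) = exp(-r*dt) * [p*0.000000 + (1-p)*0.227965] = 0.108537
  V(1,1) = exp(-r*dt) * [p*0.227965 + (1-p)*1.374967] = 0.771499
  V(0,0) = exp(-r*dt) * [p*0.108537 + (1-p)*0.771499] = 0.422959

Answer: Price = V(0,0) = 0.4230


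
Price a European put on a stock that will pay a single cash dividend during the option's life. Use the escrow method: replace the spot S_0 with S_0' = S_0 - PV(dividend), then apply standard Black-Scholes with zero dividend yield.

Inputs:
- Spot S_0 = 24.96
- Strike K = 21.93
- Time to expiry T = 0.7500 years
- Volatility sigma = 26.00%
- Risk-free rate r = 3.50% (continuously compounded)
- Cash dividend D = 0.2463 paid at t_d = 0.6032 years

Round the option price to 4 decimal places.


PV(D) = D * exp(-r * t_d) = 0.2463 * 0.97910930 = 0.24115462
S_0' = S_0 - PV(D) = 24.9600 - 0.24115462 = 24.71884538
d1 = (ln(S_0'/K) + (r + sigma^2/2)*T) / (sigma*sqrt(T)) = 0.76081602
d2 = d1 - sigma*sqrt(T) = 0.53564942
exp(-rT) = 0.97409154
N(-d1) = 0.22338348; N(-d2) = 0.29610043
P = K * exp(-rT) * N(-d2) - S_0' * N(-d1) = 21.9300 * 0.97409154 * 0.29610043 - 24.71884538 * 0.22338348 = 0.8035

Answer: Price = 0.8035


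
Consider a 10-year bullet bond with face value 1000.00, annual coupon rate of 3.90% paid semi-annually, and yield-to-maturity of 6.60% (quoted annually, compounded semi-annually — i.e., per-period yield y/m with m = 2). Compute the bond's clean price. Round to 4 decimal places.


Coupon per period c = face * coupon_rate / m = 19.500000
Periods per year m = 2; per-period yield y/m = 0.033000
Number of cashflows N = 20
Cashflows (t years, CF_t, discount factor 1/(1+y/m)^(m*t), PV):
  t = 0.5000: CF_t = 19.500000, DF = 0.968054, PV = 18.877057
  t = 1.0000: CF_t = 19.500000, DF = 0.937129, PV = 18.274015
  t = 1.5000: CF_t = 19.500000, DF = 0.907192, PV = 17.690237
  t = 2.0000: CF_t = 19.500000, DF = 0.878211, PV = 17.125108
  t = 2.5000: CF_t = 19.500000, DF = 0.850156, PV = 16.578033
  t = 3.0000: CF_t = 19.500000, DF = 0.822997, PV = 16.048435
  t = 3.5000: CF_t = 19.500000, DF = 0.796705, PV = 15.535755
  t = 4.0000: CF_t = 19.500000, DF = 0.771254, PV = 15.039453
  t = 4.5000: CF_t = 19.500000, DF = 0.746616, PV = 14.559006
  t = 5.0000: CF_t = 19.500000, DF = 0.722764, PV = 14.093907
  t = 5.5000: CF_t = 19.500000, DF = 0.699675, PV = 13.643666
  t = 6.0000: CF_t = 19.500000, DF = 0.677323, PV = 13.207808
  t = 6.5000: CF_t = 19.500000, DF = 0.655686, PV = 12.785874
  t = 7.0000: CF_t = 19.500000, DF = 0.634739, PV = 12.377419
  t = 7.5000: CF_t = 19.500000, DF = 0.614462, PV = 11.982013
  t = 8.0000: CF_t = 19.500000, DF = 0.594833, PV = 11.599238
  t = 8.5000: CF_t = 19.500000, DF = 0.575830, PV = 11.228691
  t = 9.0000: CF_t = 19.500000, DF = 0.557435, PV = 10.869982
  t = 9.5000: CF_t = 19.500000, DF = 0.539627, PV = 10.522732
  t = 10.0000: CF_t = 1019.500000, DF = 0.522388, PV = 532.575029
Price P = sum_t PV_t = 804.613459

Answer: Price = 804.6135


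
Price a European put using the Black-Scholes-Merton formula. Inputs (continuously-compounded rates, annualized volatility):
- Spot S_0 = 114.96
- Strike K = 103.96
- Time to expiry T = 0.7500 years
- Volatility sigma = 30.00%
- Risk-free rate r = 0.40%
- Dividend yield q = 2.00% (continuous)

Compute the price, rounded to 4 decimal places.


d1 = (ln(S/K) + (r - q + 0.5*sigma^2) * T) / (sigma * sqrt(T)) = 0.47084081
d2 = d1 - sigma * sqrt(T) = 0.21103319
exp(-rT) = 0.99700450; exp(-qT) = 0.98511194
P = K * exp(-rT) * N(-d2) - S_0 * exp(-qT) * N(-d1)
N(-d1) = 0.31887721; N(-d2) = 0.41643068
P = 103.9600 * 0.99700450 * 0.41643068 - 114.9600 * 0.98511194 * 0.31887721 = 7.0501

Answer: Price = 7.0501


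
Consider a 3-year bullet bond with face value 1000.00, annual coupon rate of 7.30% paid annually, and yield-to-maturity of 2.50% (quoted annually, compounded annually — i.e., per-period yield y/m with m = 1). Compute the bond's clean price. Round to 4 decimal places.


Answer: Price = 1137.0891

Derivation:
Coupon per period c = face * coupon_rate / m = 73.000000
Periods per year m = 1; per-period yield y/m = 0.025000
Number of cashflows N = 3
Cashflows (t years, CF_t, discount factor 1/(1+y/m)^(m*t), PV):
  t = 1.0000: CF_t = 73.000000, DF = 0.975610, PV = 71.219512
  t = 2.0000: CF_t = 73.000000, DF = 0.951814, PV = 69.482451
  t = 3.0000: CF_t = 1073.000000, DF = 0.928599, PV = 996.387168
Price P = sum_t PV_t = 1137.089131


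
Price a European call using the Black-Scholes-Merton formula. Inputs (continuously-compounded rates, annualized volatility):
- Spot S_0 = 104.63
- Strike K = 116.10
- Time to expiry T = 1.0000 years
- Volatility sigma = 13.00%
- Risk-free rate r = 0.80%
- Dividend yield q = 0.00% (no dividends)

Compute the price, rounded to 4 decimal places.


d1 = (ln(S/K) + (r - q + 0.5*sigma^2) * T) / (sigma * sqrt(T)) = -0.67362747
d2 = d1 - sigma * sqrt(T) = -0.80362747
exp(-rT) = 0.99203191; exp(-qT) = 1.00000000
C = S_0 * exp(-qT) * N(d1) - K * exp(-rT) * N(d2)
N(d1) = 0.25027409; N(d2) = 0.21080608
C = 104.6300 * 1.00000000 * 0.25027409 - 116.1000 * 0.99203191 * 0.21080608 = 1.9066

Answer: Price = 1.9066


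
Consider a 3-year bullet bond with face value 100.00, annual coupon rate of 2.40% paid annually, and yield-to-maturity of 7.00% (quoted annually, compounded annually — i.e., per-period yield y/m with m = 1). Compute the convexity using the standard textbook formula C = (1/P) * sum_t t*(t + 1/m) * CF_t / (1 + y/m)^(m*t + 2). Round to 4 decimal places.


Coupon per period c = face * coupon_rate / m = 2.400000
Periods per year m = 1; per-period yield y/m = 0.070000
Number of cashflows N = 3
Cashflows (t years, CF_t, discount factor 1/(1+y/m)^(m*t), PV):
  t = 1.0000: CF_t = 2.400000, DF = 0.934579, PV = 2.242991
  t = 2.0000: CF_t = 2.400000, DF = 0.873439, PV = 2.096253
  t = 3.0000: CF_t = 102.400000, DF = 0.816298, PV = 83.588903
Price P = sum_t PV_t = 87.928146
Convexity numerator sum_t t*(t + 1/m) * CF_t / (1+y/m)^(m*t + 2):
  t = 1.0000: term = 3.918230
  t = 2.0000: term = 10.985691
  t = 3.0000: term = 876.117417
Convexity = (1/P) * sum = 891.021338 / 87.928146 = 10.133517

Answer: Convexity = 10.1335


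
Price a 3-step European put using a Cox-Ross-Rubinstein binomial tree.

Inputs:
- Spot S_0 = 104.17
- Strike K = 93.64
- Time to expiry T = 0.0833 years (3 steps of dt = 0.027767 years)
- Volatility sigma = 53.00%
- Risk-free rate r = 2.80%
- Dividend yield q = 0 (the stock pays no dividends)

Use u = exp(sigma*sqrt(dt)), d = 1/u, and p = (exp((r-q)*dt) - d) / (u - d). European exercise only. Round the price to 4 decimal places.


dt = T/N = 0.027767
u = exp(sigma*sqrt(dt)) = 1.092333; d = 1/u = 0.915472
p = (exp((r-q)*dt) - d) / (u - d) = 0.482333
Discount per step: exp(-r*dt) = 0.999223
Stock lattice S(k, i) with i counting down-moves:
  k=0: S(0,0) = 104.1700
  k=1: S(1,0) = 113.7883; S(1,1) = 95.3647
  k=2: S(2,0) = 124.2947; S(2,1) = 104.1700; S(2,2) = 87.3037
  k=3: S(3,0) = 135.7712; S(3,1) = 113.7883; S(3,2) = 95.3647; S(3,3) = 79.9241
Terminal payoffs V(N, i) = max(K - S_T, 0):
  V(3,0) = 0.000000; V(3,1) = 0.000000; V(3,2) = 0.000000; V(3,3) = 13.715920
Backward induction: V(k, i) = exp(-r*dt) * [p * V(k+1, i) + (1-p) * V(k+1, i+1)].
  V(2,0) = exp(-r*dt) * [p*0.000000 + (1-p)*0.000000] = 0.000000
  V(2,1) = exp(-r*dt) * [p*0.000000 + (1-p)*0.000000] = 0.000000
  V(2,2) = exp(-r*dt) * [p*0.000000 + (1-p)*13.715920] = 7.094760
  V(1,0) = exp(-r*dt) * [p*0.000000 + (1-p)*0.000000] = 0.000000
  V(1,1) = exp(-r*dt) * [p*0.000000 + (1-p)*7.094760] = 3.669869
  V(0,0) = exp(-r*dt) * [p*0.000000 + (1-p)*3.669869] = 1.898293

Answer: Price = V(0,0) = 1.8983


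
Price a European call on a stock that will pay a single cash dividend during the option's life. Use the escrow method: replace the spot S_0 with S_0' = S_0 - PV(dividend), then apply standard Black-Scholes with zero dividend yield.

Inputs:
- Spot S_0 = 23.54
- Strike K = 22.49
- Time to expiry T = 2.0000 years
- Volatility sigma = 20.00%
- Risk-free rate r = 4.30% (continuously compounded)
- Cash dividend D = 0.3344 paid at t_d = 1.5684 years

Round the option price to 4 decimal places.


Answer: Price = 3.9727

Derivation:
PV(D) = D * exp(-r * t_d) = 0.3344 * 0.93478268 = 0.31259133
S_0' = S_0 - PV(D) = 23.5400 - 0.31259133 = 23.22740867
d1 = (ln(S_0'/K) + (r + sigma^2/2)*T) / (sigma*sqrt(T)) = 0.55954146
d2 = d1 - sigma*sqrt(T) = 0.27669875
exp(-rT) = 0.91759423
N(d1) = 0.71210388; N(d2) = 0.60899428
C = S_0' * N(d1) - K * exp(-rT) * N(d2) = 23.22740867 * 0.71210388 - 22.4900 * 0.91759423 * 0.60899428 = 3.9727


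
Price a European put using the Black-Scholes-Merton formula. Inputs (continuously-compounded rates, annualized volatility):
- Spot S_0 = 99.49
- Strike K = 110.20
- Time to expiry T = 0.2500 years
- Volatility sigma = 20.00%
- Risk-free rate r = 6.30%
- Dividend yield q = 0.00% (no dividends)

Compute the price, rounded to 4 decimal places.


Answer: Price = 10.0993

Derivation:
d1 = (ln(S/K) + (r - q + 0.5*sigma^2) * T) / (sigma * sqrt(T)) = -0.81489760
d2 = d1 - sigma * sqrt(T) = -0.91489760
exp(-rT) = 0.98437338; exp(-qT) = 1.00000000
P = K * exp(-rT) * N(-d2) - S_0 * exp(-qT) * N(-d1)
N(-d1) = 0.79243454; N(-d2) = 0.81987731
P = 110.2000 * 0.98437338 * 0.81987731 - 99.4900 * 1.00000000 * 0.79243454 = 10.0993


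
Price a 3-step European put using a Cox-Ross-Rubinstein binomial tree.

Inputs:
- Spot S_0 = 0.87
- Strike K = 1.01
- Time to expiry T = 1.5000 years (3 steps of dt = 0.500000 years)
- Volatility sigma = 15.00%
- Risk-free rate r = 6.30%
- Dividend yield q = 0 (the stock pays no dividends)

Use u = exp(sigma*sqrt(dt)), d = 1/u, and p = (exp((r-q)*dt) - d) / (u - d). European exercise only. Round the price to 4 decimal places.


Answer: Price = V(0,0) = 0.0900

Derivation:
dt = T/N = 0.500000
u = exp(sigma*sqrt(dt)) = 1.111895; d = 1/u = 0.899365
p = (exp((r-q)*dt) - d) / (u - d) = 0.624082
Discount per step: exp(-r*dt) = 0.968991
Stock lattice S(k, i) with i counting down-moves:
  k=0: S(0,0) = 0.8700
  k=1: S(1,0) = 0.9673; S(1,1) = 0.7824
  k=2: S(2,0) = 1.0756; S(2,1) = 0.8700; S(2,2) = 0.7037
  k=3: S(3,0) = 1.1959; S(3,1) = 0.9673; S(3,2) = 0.7824; S(3,3) = 0.6329
Terminal payoffs V(N, i) = max(K - S_T, 0):
  V(3,0) = 0.000000; V(3,1) = 0.042651; V(3,2) = 0.227552; V(3,3) = 0.377111
Backward induction: V(k, i) = exp(-r*dt) * [p * V(k+1, i) + (1-p) * V(k+1, i+1)].
  V(2,0) = exp(-r*dt) * [p*0.000000 + (1-p)*0.042651] = 0.015536
  V(2,1) = exp(-r*dt) * [p*0.042651 + (1-p)*0.227552] = 0.108681
  V(2,2) = exp(-r*dt) * [p*0.227552 + (1-p)*0.377111] = 0.274974
  V(1,0) = exp(-r*dt) * [p*0.015536 + (1-p)*0.108681] = 0.048983
  V(1,1) = exp(-r*dt) * [p*0.108681 + (1-p)*0.274974] = 0.165885
  V(0,0) = exp(-r*dt) * [p*0.048983 + (1-p)*0.165885] = 0.090047


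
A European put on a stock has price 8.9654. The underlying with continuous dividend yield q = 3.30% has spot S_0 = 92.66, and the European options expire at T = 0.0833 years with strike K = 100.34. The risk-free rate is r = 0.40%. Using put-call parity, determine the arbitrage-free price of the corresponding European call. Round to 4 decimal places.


Put-call parity: C - P = S_0 * exp(-qT) - K * exp(-rT).
S_0 * exp(-qT) = 92.6600 * 0.99725487 = 92.40563670
K * exp(-rT) = 100.3400 * 0.99966686 = 100.30657228
C = P + S*exp(-qT) - K*exp(-rT)
C = 8.9654 + 92.40563670 - 100.30657228 = 1.0645

Answer: Call price = 1.0645


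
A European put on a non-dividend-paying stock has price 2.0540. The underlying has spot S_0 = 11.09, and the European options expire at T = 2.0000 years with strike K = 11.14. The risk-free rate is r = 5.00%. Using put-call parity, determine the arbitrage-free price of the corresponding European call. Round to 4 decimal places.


Answer: Call price = 3.0641

Derivation:
Put-call parity: C - P = S_0 * exp(-qT) - K * exp(-rT).
S_0 * exp(-qT) = 11.0900 * 1.00000000 = 11.09000000
K * exp(-rT) = 11.1400 * 0.90483742 = 10.07988884
C = P + S*exp(-qT) - K*exp(-rT)
C = 2.0540 + 11.09000000 - 10.07988884 = 3.0641


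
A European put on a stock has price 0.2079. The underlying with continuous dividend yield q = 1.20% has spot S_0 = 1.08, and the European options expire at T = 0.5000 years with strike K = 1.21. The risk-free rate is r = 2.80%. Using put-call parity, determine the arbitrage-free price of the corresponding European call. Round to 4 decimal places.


Answer: Call price = 0.0883

Derivation:
Put-call parity: C - P = S_0 * exp(-qT) - K * exp(-rT).
S_0 * exp(-qT) = 1.0800 * 0.99401796 = 1.07353940
K * exp(-rT) = 1.2100 * 0.98609754 = 1.19317803
C = P + S*exp(-qT) - K*exp(-rT)
C = 0.2079 + 1.07353940 - 1.19317803 = 0.0883


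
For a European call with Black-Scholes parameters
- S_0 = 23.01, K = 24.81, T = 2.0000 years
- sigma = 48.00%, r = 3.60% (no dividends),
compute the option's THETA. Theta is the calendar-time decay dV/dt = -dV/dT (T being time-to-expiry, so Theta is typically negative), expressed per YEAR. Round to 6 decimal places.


d1 = 0.3345235360; d2 = -0.3442989739
phi(d1) = 0.3772332694; exp(-qT) = 1.0000000000; exp(-rT) = 0.9305308958
Theta = -S*exp(-qT)*phi(d1)*sigma/(2*sqrt(T)) - r*K*exp(-rT)*N(d2) + q*S*exp(-qT)*N(d1)
N(d1) = 0.6310077332; N(d2) = 0.3653107279; sqrt(T) = 1.4142135624
Term 1 = -23.0100 * 1.0000000000 * 0.3772332694 * 0.4800 / (2 * 1.4142135624) = -1.4730681860
Term 2 = -0.0360 * 24.8100 * 0.9305308958 * 0.3653107279 = -0.3036144858
Term 3 = 0 (no dividend yield, q = 0)
Theta = -1.4730681860 + (-0.3036144858) + (0.0000000000) = -1.776683

Answer: Theta = -1.776683


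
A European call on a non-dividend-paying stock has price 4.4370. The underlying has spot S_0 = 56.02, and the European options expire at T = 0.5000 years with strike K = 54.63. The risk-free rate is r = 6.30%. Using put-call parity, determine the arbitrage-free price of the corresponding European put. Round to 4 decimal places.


Put-call parity: C - P = S_0 * exp(-qT) - K * exp(-rT).
S_0 * exp(-qT) = 56.0200 * 1.00000000 = 56.02000000
K * exp(-rT) = 54.6300 * 0.96899096 = 52.93597595
P = C - S*exp(-qT) + K*exp(-rT)
P = 4.4370 - 56.02000000 + 52.93597595 = 1.3530

Answer: Put price = 1.3530


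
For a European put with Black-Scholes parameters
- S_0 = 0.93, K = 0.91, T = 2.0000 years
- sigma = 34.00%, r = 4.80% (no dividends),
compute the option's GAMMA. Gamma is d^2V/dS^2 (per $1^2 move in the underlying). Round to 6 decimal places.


d1 = 0.4852831967; d2 = 0.0044505855
phi(d1) = 0.3546271143; exp(-qT) = 1.0000000000; exp(-rT) = 0.9084640161
Gamma = exp(-qT) * phi(d1) / (S * sigma * sqrt(T)) = 1.0000000000 * 0.3546271143 / (0.9300 * 0.3400 * 1.4142135624) = 0.793040

Answer: Gamma = 0.793040


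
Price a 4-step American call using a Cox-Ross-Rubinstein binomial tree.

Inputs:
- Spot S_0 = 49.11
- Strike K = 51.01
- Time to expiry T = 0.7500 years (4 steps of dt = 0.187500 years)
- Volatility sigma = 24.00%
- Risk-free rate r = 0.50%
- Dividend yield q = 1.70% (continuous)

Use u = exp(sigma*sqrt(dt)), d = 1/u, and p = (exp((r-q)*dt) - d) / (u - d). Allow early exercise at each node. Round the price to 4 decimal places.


dt = T/N = 0.187500
u = exp(sigma*sqrt(dt)) = 1.109515; d = 1/u = 0.901295
p = (exp((r-q)*dt) - d) / (u - d) = 0.463249
Discount per step: exp(-r*dt) = 0.999063
Stock lattice S(k, i) with i counting down-moves:
  k=0: S(0,0) = 49.1100
  k=1: S(1,0) = 54.4883; S(1,1) = 44.2626
  k=2: S(2,0) = 60.4556; S(2,1) = 49.1100; S(2,2) = 39.8936
  k=3: S(3,0) = 67.0764; S(3,1) = 54.4883; S(3,2) = 44.2626; S(3,3) = 35.9559
  k=4: S(4,0) = 74.4222; S(4,1) = 60.4556; S(4,2) = 49.1100; S(4,3) = 39.8936; S(4,4) = 32.4069
Terminal payoffs V(N, i) = max(S_T - K, 0):
  V(4,0) = 23.412244; V(4,1) = 9.445574; V(4,2) = 0.000000; V(4,3) = 0.000000; V(4,4) = 0.000000
Backward induction: V(k, i) = exp(-r*dt) * [p * V(k+1, i) + (1-p) * V(k+1, i+1)]; then take max(V_cont, immediate exercise) for American.
  V(3,0) = exp(-r*dt) * [p*23.412244 + (1-p)*9.445574] = 15.900704; exercise = 16.066370; V(3,0) = max -> 16.066370
  V(3,1) = exp(-r*dt) * [p*9.445574 + (1-p)*0.000000] = 4.371551; exercise = 3.478285; V(3,1) = max -> 4.371551
  V(3,2) = exp(-r*dt) * [p*0.000000 + (1-p)*0.000000] = 0.000000; exercise = 0.000000; V(3,2) = max -> 0.000000
  V(3,3) = exp(-r*dt) * [p*0.000000 + (1-p)*0.000000] = 0.000000; exercise = 0.000000; V(3,3) = max -> 0.000000
  V(2,0) = exp(-r*dt) * [p*16.066370 + (1-p)*4.371551] = 9.779990; exercise = 9.445574; V(2,0) = max -> 9.779990
  V(2,1) = exp(-r*dt) * [p*4.371551 + (1-p)*0.000000] = 2.023219; exercise = 0.000000; V(2,1) = max -> 2.023219
  V(2,2) = exp(-r*dt) * [p*0.000000 + (1-p)*0.000000] = 0.000000; exercise = 0.000000; V(2,2) = max -> 0.000000
  V(1,0) = exp(-r*dt) * [p*9.779990 + (1-p)*2.023219] = 5.611271; exercise = 3.478285; V(1,0) = max -> 5.611271
  V(1,1) = exp(-r*dt) * [p*2.023219 + (1-p)*0.000000] = 0.936375; exercise = 0.000000; V(1,1) = max -> 0.936375
  V(0,0) = exp(-r*dt) * [p*5.611271 + (1-p)*0.936375] = 3.099109; exercise = 0.000000; V(0,0) = max -> 3.099109

Answer: Price = V(0,0) = 3.0991


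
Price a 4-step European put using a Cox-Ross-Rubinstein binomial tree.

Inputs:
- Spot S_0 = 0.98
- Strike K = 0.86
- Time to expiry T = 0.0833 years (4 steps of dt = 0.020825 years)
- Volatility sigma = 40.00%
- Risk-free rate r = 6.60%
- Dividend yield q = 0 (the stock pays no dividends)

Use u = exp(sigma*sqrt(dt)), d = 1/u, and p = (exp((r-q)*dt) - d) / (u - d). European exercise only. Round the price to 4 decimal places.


dt = T/N = 0.020825
u = exp(sigma*sqrt(dt)) = 1.059422; d = 1/u = 0.943911
p = (exp((r-q)*dt) - d) / (u - d) = 0.497480
Discount per step: exp(-r*dt) = 0.998626
Stock lattice S(k, i) with i counting down-moves:
  k=0: S(0,0) = 0.9800
  k=1: S(1,0) = 1.0382; S(1,1) = 0.9250
  k=2: S(2,0) = 1.0999; S(2,1) = 0.9800; S(2,2) = 0.8731
  k=3: S(3,0) = 1.1653; S(3,1) = 1.0382; S(3,2) = 0.9250; S(3,3) = 0.8242
  k=4: S(4,0) = 1.2345; S(4,1) = 1.0999; S(4,2) = 0.9800; S(4,3) = 0.8731; S(4,4) = 0.7779
Terminal payoffs V(N, i) = max(K - S_T, 0):
  V(4,0) = 0.000000; V(4,1) = 0.000000; V(4,2) = 0.000000; V(4,3) = 0.000000; V(4,4) = 0.082053
Backward induction: V(k, i) = exp(-r*dt) * [p * V(k+1, i) + (1-p) * V(k+1, i+1)].
  V(3,0) = exp(-r*dt) * [p*0.000000 + (1-p)*0.000000] = 0.000000
  V(3,1) = exp(-r*dt) * [p*0.000000 + (1-p)*0.000000] = 0.000000
  V(3,2) = exp(-r*dt) * [p*0.000000 + (1-p)*0.000000] = 0.000000
  V(3,3) = exp(-r*dt) * [p*0.000000 + (1-p)*0.082053] = 0.041177
  V(2,0) = exp(-r*dt) * [p*0.000000 + (1-p)*0.000000] = 0.000000
  V(2,1) = exp(-r*dt) * [p*0.000000 + (1-p)*0.000000] = 0.000000
  V(2,2) = exp(-r*dt) * [p*0.000000 + (1-p)*0.041177] = 0.020664
  V(1,0) = exp(-r*dt) * [p*0.000000 + (1-p)*0.000000] = 0.000000
  V(1,1) = exp(-r*dt) * [p*0.000000 + (1-p)*0.020664] = 0.010370
  V(0,0) = exp(-r*dt) * [p*0.000000 + (1-p)*0.010370] = 0.005204

Answer: Price = V(0,0) = 0.0052


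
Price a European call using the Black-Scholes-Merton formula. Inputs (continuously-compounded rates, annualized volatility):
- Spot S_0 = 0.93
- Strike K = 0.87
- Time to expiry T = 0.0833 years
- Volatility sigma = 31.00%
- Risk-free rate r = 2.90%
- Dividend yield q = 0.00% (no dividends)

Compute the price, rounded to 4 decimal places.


Answer: Price = 0.0722

Derivation:
d1 = (ln(S/K) + (r - q + 0.5*sigma^2) * T) / (sigma * sqrt(T)) = 0.81712867
d2 = d1 - sigma * sqrt(T) = 0.72765728
exp(-rT) = 0.99758722; exp(-qT) = 1.00000000
C = S_0 * exp(-qT) * N(d1) - K * exp(-rT) * N(d2)
N(d1) = 0.79307255; N(d2) = 0.76658830
C = 0.9300 * 1.00000000 * 0.79307255 - 0.8700 * 0.99758722 * 0.76658830 = 0.0722


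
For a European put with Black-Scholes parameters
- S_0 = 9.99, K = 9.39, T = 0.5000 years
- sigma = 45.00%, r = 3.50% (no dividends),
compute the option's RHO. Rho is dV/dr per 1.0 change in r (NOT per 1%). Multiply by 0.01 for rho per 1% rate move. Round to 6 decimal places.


d1 = 0.4087526583; d2 = 0.0905546068
phi(d1) = 0.3669690008; exp(-qT) = 1.0000000000; exp(-rT) = 0.9826522357
N(-d2) = 0.4639232511
Rho = -K*T*exp(-rT)*N(-d2) = -9.3900 * 0.5000 * 0.9826522357 * 0.4639232511 = -2.140334

Answer: Rho = -2.140334


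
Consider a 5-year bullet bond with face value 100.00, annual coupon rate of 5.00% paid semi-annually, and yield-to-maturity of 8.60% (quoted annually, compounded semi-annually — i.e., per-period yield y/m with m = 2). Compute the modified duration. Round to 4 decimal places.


Coupon per period c = face * coupon_rate / m = 2.500000
Periods per year m = 2; per-period yield y/m = 0.043000
Number of cashflows N = 10
Cashflows (t years, CF_t, discount factor 1/(1+y/m)^(m*t), PV):
  t = 0.5000: CF_t = 2.500000, DF = 0.958773, PV = 2.396932
  t = 1.0000: CF_t = 2.500000, DF = 0.919245, PV = 2.298113
  t = 1.5000: CF_t = 2.500000, DF = 0.881347, PV = 2.203368
  t = 2.0000: CF_t = 2.500000, DF = 0.845012, PV = 2.112529
  t = 2.5000: CF_t = 2.500000, DF = 0.810174, PV = 2.025436
  t = 3.0000: CF_t = 2.500000, DF = 0.776773, PV = 1.941933
  t = 3.5000: CF_t = 2.500000, DF = 0.744749, PV = 1.861872
  t = 4.0000: CF_t = 2.500000, DF = 0.714045, PV = 1.785112
  t = 4.5000: CF_t = 2.500000, DF = 0.684607, PV = 1.711517
  t = 5.0000: CF_t = 102.500000, DF = 0.656382, PV = 67.279194
Price P = sum_t PV_t = 85.616007
First compute Macaulay numerator sum_t t * PV_t:
  t * PV_t at t = 0.5000: 1.198466
  t * PV_t at t = 1.0000: 2.298113
  t * PV_t at t = 1.5000: 3.305052
  t * PV_t at t = 2.0000: 4.225059
  t * PV_t at t = 2.5000: 5.063589
  t * PV_t at t = 3.0000: 5.825798
  t * PV_t at t = 3.5000: 6.516552
  t * PV_t at t = 4.0000: 7.140449
  t * PV_t at t = 4.5000: 7.701827
  t * PV_t at t = 5.0000: 336.395971
Macaulay duration D = 379.670877 / 85.616007 = 4.434578
Modified duration = D / (1 + y/m) = 4.434578 / (1 + 0.043000) = 4.251753

Answer: Modified duration = 4.2518
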